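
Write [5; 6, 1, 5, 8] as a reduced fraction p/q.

1724/335

Fold from the inside: start with 8/1.
  5 + 1/8 = 41/8
  1 + 8/41 = 49/41
  6 + 41/49 = 335/49
  5 + 49/335 = 1724/335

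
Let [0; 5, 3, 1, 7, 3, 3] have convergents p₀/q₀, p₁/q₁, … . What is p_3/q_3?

4/21

Using pₖ = aₖpₖ₋₁ + pₖ₋₂, qₖ = aₖqₖ₋₁ + qₖ₋₂ (with p₋₁=1, p₋₂=0, q₋₁=0, q₋₂=1):
  k=0: a=0, p=0, q=1
  k=1: a=5, p=1, q=5
  k=2: a=3, p=3, q=16
  k=3: a=1, p=4, q=21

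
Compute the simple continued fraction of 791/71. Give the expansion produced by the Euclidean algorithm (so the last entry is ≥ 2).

791 = 11·71 + 10
71 = 7·10 + 1
10 = 10·1 + 0  (stop)
So 791/71 = [11; 7, 10].

[11; 7, 10]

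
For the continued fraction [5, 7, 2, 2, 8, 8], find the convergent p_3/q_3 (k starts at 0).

Using pₖ = aₖpₖ₋₁ + pₖ₋₂, qₖ = aₖqₖ₋₁ + qₖ₋₂ (with p₋₁=1, p₋₂=0, q₋₁=0, q₋₂=1):
  k=0: a=5, p=5, q=1
  k=1: a=7, p=36, q=7
  k=2: a=2, p=77, q=15
  k=3: a=2, p=190, q=37

190/37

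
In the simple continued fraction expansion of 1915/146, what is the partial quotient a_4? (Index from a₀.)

2

1915 = 13·146 + 17   →  a_0 = 13
146 = 8·17 + 10   →  a_1 = 8
17 = 1·10 + 7   →  a_2 = 1
10 = 1·7 + 3   →  a_3 = 1
7 = 2·3 + 1   →  a_4 = 2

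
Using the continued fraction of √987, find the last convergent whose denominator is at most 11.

157/5

√987 = [31; 2, 2, 2, 62, …] (period length 4).
Convergents:
  p_0/q_0 = 31/1
  p_1/q_1 = 63/2
  p_2/q_2 = 157/5
  p_3/q_3 = 377/12
q_2 = 5 ≤ 11 < 12 = q_3, so the answer is 157/5.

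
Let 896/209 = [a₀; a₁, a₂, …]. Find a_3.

896 = 4·209 + 60   →  a_0 = 4
209 = 3·60 + 29   →  a_1 = 3
60 = 2·29 + 2   →  a_2 = 2
29 = 14·2 + 1   →  a_3 = 14

14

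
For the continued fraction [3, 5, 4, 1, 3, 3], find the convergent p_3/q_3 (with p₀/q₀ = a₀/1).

Using pₖ = aₖpₖ₋₁ + pₖ₋₂, qₖ = aₖqₖ₋₁ + qₖ₋₂ (with p₋₁=1, p₋₂=0, q₋₁=0, q₋₂=1):
  k=0: a=3, p=3, q=1
  k=1: a=5, p=16, q=5
  k=2: a=4, p=67, q=21
  k=3: a=1, p=83, q=26

83/26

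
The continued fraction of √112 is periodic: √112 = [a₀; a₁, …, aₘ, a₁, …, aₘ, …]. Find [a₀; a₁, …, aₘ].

a₀ = ⌊√112⌋ = 10.
With m₀=0, d₀=1 and mₖ₊₁ = dₖaₖ − mₖ, dₖ₊₁ = (n − mₖ₊₁²)/dₖ, aₖ₊₁ = ⌊(a₀+mₖ₊₁)/dₖ₊₁⌋:
  k=1: m=10, d=12, a=1
  k=2: m=2, d=9, a=1
  k=3: m=7, d=7, a=2
  k=4: m=7, d=9, a=1
  k=5: m=2, d=12, a=1
  k=6: m=10, d=1, a=20
d=1 and a=2a₀=20 at k=6, so the next step gives (m, d) = (10, 12) again — its k=1 value — and the period has length 6.

[10; 1, 1, 2, 1, 1, 20]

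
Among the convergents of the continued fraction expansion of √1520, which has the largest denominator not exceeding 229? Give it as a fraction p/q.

√1520 = [38; 1, 76, …] (period length 2).
Convergents:
  p_0/q_0 = 38/1
  p_1/q_1 = 39/1
  p_2/q_2 = 3002/77
  p_3/q_3 = 3041/78
  p_4/q_4 = 234118/6005
q_3 = 78 ≤ 229 < 6005 = q_4, so the answer is 3041/78.

3041/78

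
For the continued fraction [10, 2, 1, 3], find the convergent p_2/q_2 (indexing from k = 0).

31/3

Using pₖ = aₖpₖ₋₁ + pₖ₋₂, qₖ = aₖqₖ₋₁ + qₖ₋₂ (with p₋₁=1, p₋₂=0, q₋₁=0, q₋₂=1):
  k=0: a=10, p=10, q=1
  k=1: a=2, p=21, q=2
  k=2: a=1, p=31, q=3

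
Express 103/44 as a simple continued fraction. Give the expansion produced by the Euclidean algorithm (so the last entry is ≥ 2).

[2; 2, 1, 14]

103 = 2·44 + 15
44 = 2·15 + 14
15 = 1·14 + 1
14 = 14·1 + 0  (stop)
So 103/44 = [2; 2, 1, 14].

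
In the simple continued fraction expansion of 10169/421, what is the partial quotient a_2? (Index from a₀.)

2

10169 = 24·421 + 65   →  a_0 = 24
421 = 6·65 + 31   →  a_1 = 6
65 = 2·31 + 3   →  a_2 = 2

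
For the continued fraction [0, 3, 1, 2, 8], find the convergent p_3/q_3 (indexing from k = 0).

Using pₖ = aₖpₖ₋₁ + pₖ₋₂, qₖ = aₖqₖ₋₁ + qₖ₋₂ (with p₋₁=1, p₋₂=0, q₋₁=0, q₋₂=1):
  k=0: a=0, p=0, q=1
  k=1: a=3, p=1, q=3
  k=2: a=1, p=1, q=4
  k=3: a=2, p=3, q=11

3/11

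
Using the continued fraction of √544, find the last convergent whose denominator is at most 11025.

√544 = [23; 3, 11, 3, 46, …] (period length 4).
Convergents:
  p_0/q_0 = 23/1
  p_1/q_1 = 70/3
  p_2/q_2 = 793/34
  p_3/q_3 = 2449/105
  p_4/q_4 = 113447/4864
  p_5/q_5 = 342790/14697
q_4 = 4864 ≤ 11025 < 14697 = q_5, so the answer is 113447/4864.

113447/4864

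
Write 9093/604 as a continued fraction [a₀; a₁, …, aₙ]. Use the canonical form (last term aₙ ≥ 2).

9093 = 15×604 + 33
604 = 18×33 + 10
33 = 3×10 + 3
10 = 3×3 + 1
3 = 3×1 + 0  (stop)
So 9093/604 = [15; 18, 3, 3, 3].

[15; 18, 3, 3, 3]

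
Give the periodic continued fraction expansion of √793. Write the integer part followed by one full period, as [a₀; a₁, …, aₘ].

[28; 6, 4, 6, 56]

a₀ = ⌊√793⌋ = 28.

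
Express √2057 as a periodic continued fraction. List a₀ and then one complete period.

[45; 2, 1, 4, 1, 2, 90]

a₀ = ⌊√2057⌋ = 45.
With m₀=0, d₀=1 and mₖ₊₁ = dₖaₖ − mₖ, dₖ₊₁ = (n − mₖ₊₁²)/dₖ, aₖ₊₁ = ⌊(a₀+mₖ₊₁)/dₖ₊₁⌋:
  k=1: m=45, d=32, a=2
  k=2: m=19, d=53, a=1
  k=3: m=34, d=17, a=4
  k=4: m=34, d=53, a=1
  k=5: m=19, d=32, a=2
  k=6: m=45, d=1, a=90
d=1 and a=2a₀=90 at k=6, so the next step gives (m, d) = (45, 32) again — its k=1 value — and the period has length 6.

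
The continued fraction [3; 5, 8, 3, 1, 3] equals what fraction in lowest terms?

Fold from the inside: start with 3/1.
  1 + 1/3 = 4/3
  3 + 3/4 = 15/4
  8 + 4/15 = 124/15
  5 + 15/124 = 635/124
  3 + 124/635 = 2029/635

2029/635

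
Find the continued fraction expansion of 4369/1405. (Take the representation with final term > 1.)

[3; 9, 8, 9, 2]

4369 = 3×1405 + 154
1405 = 9×154 + 19
154 = 8×19 + 2
19 = 9×2 + 1
2 = 2×1 + 0  (stop)
So 4369/1405 = [3; 9, 8, 9, 2].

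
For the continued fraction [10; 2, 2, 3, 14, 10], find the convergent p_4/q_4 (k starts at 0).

Using pₖ = aₖpₖ₋₁ + pₖ₋₂, qₖ = aₖqₖ₋₁ + qₖ₋₂ (with p₋₁=1, p₋₂=0, q₋₁=0, q₋₂=1):
  k=0: a=10, p=10, q=1
  k=1: a=2, p=21, q=2
  k=2: a=2, p=52, q=5
  k=3: a=3, p=177, q=17
  k=4: a=14, p=2530, q=243

2530/243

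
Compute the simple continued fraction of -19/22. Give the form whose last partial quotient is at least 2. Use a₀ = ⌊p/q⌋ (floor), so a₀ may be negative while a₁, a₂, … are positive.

[-1; 7, 3]

-19 = -1*22 + 3
22 = 7*3 + 1
3 = 3*1 + 0  (stop)
So -19/22 = [-1; 7, 3].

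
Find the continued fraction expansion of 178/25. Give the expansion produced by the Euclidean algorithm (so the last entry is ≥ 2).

[7; 8, 3]

178 = 7·25 + 3
25 = 8·3 + 1
3 = 3·1 + 0  (stop)
So 178/25 = [7; 8, 3].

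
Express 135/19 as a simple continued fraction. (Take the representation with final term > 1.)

135 = 7×19 + 2
19 = 9×2 + 1
2 = 2×1 + 0  (stop)
So 135/19 = [7; 9, 2].

[7; 9, 2]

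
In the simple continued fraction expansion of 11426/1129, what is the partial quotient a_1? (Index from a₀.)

11426 = 10·1129 + 136   →  a_0 = 10
1129 = 8·136 + 41   →  a_1 = 8

8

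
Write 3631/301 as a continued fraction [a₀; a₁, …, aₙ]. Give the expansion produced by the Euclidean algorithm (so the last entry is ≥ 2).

3631 = 12×301 + 19
301 = 15×19 + 16
19 = 1×16 + 3
16 = 5×3 + 1
3 = 3×1 + 0  (stop)
So 3631/301 = [12; 15, 1, 5, 3].

[12; 15, 1, 5, 3]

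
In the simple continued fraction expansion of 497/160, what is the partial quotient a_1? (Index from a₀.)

9

497 = 3·160 + 17   →  a_0 = 3
160 = 9·17 + 7   →  a_1 = 9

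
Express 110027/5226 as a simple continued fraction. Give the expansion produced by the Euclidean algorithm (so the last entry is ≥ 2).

[21; 18, 1, 1, 2, 18, 3]

110027 = 21*5226 + 281
5226 = 18*281 + 168
281 = 1*168 + 113
168 = 1*113 + 55
113 = 2*55 + 3
55 = 18*3 + 1
3 = 3*1 + 0  (stop)
So 110027/5226 = [21; 18, 1, 1, 2, 18, 3].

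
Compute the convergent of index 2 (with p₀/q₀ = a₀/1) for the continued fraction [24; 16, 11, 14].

4259/177

Using pₖ = aₖpₖ₋₁ + pₖ₋₂, qₖ = aₖqₖ₋₁ + qₖ₋₂ (with p₋₁=1, p₋₂=0, q₋₁=0, q₋₂=1):
  k=0: a=24, p=24, q=1
  k=1: a=16, p=385, q=16
  k=2: a=11, p=4259, q=177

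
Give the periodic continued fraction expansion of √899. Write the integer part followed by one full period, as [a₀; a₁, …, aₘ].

[29; 1, 58]

a₀ = ⌊√899⌋ = 29.
With m₀=0, d₀=1 and mₖ₊₁ = dₖaₖ − mₖ, dₖ₊₁ = (n − mₖ₊₁²)/dₖ, aₖ₊₁ = ⌊(a₀+mₖ₊₁)/dₖ₊₁⌋:
  k=1: m=29, d=58, a=1
  k=2: m=29, d=1, a=58
d=1 and a=2a₀=58 at k=2, so the next step gives (m, d) = (29, 58) again — its k=1 value — and the period has length 2.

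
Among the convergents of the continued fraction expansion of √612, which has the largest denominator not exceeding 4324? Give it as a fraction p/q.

√612 = [24; 1, 2, 1, 4, 1, 2, 1, 48, …] (period length 8).
Convergents:
  p_0/q_0 = 24/1
  p_1/q_1 = 25/1
  p_2/q_2 = 74/3
  p_3/q_3 = 99/4
  p_4/q_4 = 470/19
  p_5/q_5 = 569/23
  p_6/q_6 = 1608/65
  p_7/q_7 = 2177/88
  p_8/q_8 = 106104/4289
  p_9/q_9 = 108281/4377
q_8 = 4289 ≤ 4324 < 4377 = q_9, so the answer is 106104/4289.

106104/4289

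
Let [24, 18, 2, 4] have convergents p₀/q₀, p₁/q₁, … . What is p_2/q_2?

890/37

Using pₖ = aₖpₖ₋₁ + pₖ₋₂, qₖ = aₖqₖ₋₁ + qₖ₋₂ (with p₋₁=1, p₋₂=0, q₋₁=0, q₋₂=1):
  k=0: a=24, p=24, q=1
  k=1: a=18, p=433, q=18
  k=2: a=2, p=890, q=37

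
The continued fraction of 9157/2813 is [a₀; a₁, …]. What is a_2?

1

9157 = 3·2813 + 718   →  a_0 = 3
2813 = 3·718 + 659   →  a_1 = 3
718 = 1·659 + 59   →  a_2 = 1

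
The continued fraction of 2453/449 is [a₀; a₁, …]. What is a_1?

2

2453 = 5·449 + 208   →  a_0 = 5
449 = 2·208 + 33   →  a_1 = 2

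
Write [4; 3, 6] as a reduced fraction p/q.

Using pₖ = aₖpₖ₋₁ + pₖ₋₂ and qₖ = aₖqₖ₋₁ + qₖ₋₂:
  k=0: a=4, p=4, q=1
  k=1: a=3, p=13, q=3
  k=2: a=6, p=82, q=19

82/19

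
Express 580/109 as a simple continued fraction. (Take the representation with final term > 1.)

580 = 5×109 + 35
109 = 3×35 + 4
35 = 8×4 + 3
4 = 1×3 + 1
3 = 3×1 + 0  (stop)
So 580/109 = [5; 3, 8, 1, 3].

[5; 3, 8, 1, 3]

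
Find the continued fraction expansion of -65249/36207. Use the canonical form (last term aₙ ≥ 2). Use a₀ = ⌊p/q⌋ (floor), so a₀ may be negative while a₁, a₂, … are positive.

[-2; 5, 18, 1, 3, 9, 3, 3]

-65249 = -2·36207 + 7165
36207 = 5·7165 + 382
7165 = 18·382 + 289
382 = 1·289 + 93
289 = 3·93 + 10
93 = 9·10 + 3
10 = 3·3 + 1
3 = 3·1 + 0  (stop)
So -65249/36207 = [-2; 5, 18, 1, 3, 9, 3, 3].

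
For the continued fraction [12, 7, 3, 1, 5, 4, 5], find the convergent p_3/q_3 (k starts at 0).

Using pₖ = aₖpₖ₋₁ + pₖ₋₂, qₖ = aₖqₖ₋₁ + qₖ₋₂ (with p₋₁=1, p₋₂=0, q₋₁=0, q₋₂=1):
  k=0: a=12, p=12, q=1
  k=1: a=7, p=85, q=7
  k=2: a=3, p=267, q=22
  k=3: a=1, p=352, q=29

352/29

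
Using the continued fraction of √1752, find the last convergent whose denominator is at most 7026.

171697/4102

√1752 = [41; 1, 5, 1, 82, …] (period length 4).
Convergents:
  p_0/q_0 = 41/1
  p_1/q_1 = 42/1
  p_2/q_2 = 251/6
  p_3/q_3 = 293/7
  p_4/q_4 = 24277/580
  p_5/q_5 = 24570/587
  p_6/q_6 = 147127/3515
  p_7/q_7 = 171697/4102
  p_8/q_8 = 14226281/339879
q_7 = 4102 ≤ 7026 < 339879 = q_8, so the answer is 171697/4102.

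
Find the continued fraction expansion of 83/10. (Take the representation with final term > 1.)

[8; 3, 3]

83 = 8·10 + 3
10 = 3·3 + 1
3 = 3·1 + 0  (stop)
So 83/10 = [8; 3, 3].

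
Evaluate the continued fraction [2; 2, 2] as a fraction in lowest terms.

Fold from the inside: start with 2/1.
  2 + 1/2 = 5/2
  2 + 2/5 = 12/5

12/5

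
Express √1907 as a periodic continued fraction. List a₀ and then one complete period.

a₀ = ⌊√1907⌋ = 43.

[43; 1, 2, 43, 2, 1, 86]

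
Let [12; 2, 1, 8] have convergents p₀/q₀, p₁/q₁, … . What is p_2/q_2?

Using pₖ = aₖpₖ₋₁ + pₖ₋₂, qₖ = aₖqₖ₋₁ + qₖ₋₂ (with p₋₁=1, p₋₂=0, q₋₁=0, q₋₂=1):
  k=0: a=12, p=12, q=1
  k=1: a=2, p=25, q=2
  k=2: a=1, p=37, q=3

37/3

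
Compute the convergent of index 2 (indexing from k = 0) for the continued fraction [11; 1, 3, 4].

47/4

Using pₖ = aₖpₖ₋₁ + pₖ₋₂, qₖ = aₖqₖ₋₁ + qₖ₋₂ (with p₋₁=1, p₋₂=0, q₋₁=0, q₋₂=1):
  k=0: a=11, p=11, q=1
  k=1: a=1, p=12, q=1
  k=2: a=3, p=47, q=4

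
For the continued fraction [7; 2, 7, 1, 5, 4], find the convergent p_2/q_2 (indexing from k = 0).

Using pₖ = aₖpₖ₋₁ + pₖ₋₂, qₖ = aₖqₖ₋₁ + qₖ₋₂ (with p₋₁=1, p₋₂=0, q₋₁=0, q₋₂=1):
  k=0: a=7, p=7, q=1
  k=1: a=2, p=15, q=2
  k=2: a=7, p=112, q=15

112/15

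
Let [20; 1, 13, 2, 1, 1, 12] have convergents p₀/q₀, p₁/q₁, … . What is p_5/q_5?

1507/72

Using pₖ = aₖpₖ₋₁ + pₖ₋₂, qₖ = aₖqₖ₋₁ + qₖ₋₂ (with p₋₁=1, p₋₂=0, q₋₁=0, q₋₂=1):
  k=0: a=20, p=20, q=1
  k=1: a=1, p=21, q=1
  k=2: a=13, p=293, q=14
  k=3: a=2, p=607, q=29
  k=4: a=1, p=900, q=43
  k=5: a=1, p=1507, q=72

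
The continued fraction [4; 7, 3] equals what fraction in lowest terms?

91/22

Using pₖ = aₖpₖ₋₁ + pₖ₋₂ and qₖ = aₖqₖ₋₁ + qₖ₋₂:
  k=0: a=4, p=4, q=1
  k=1: a=7, p=29, q=7
  k=2: a=3, p=91, q=22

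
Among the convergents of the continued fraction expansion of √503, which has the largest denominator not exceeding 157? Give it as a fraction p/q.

3409/152

√503 = [22; 2, 2, 1, 21, 1, 2, 2, 44, …] (period length 8).
Convergents:
  p_0/q_0 = 22/1
  p_1/q_1 = 45/2
  p_2/q_2 = 112/5
  p_3/q_3 = 157/7
  p_4/q_4 = 3409/152
  p_5/q_5 = 3566/159
q_4 = 152 ≤ 157 < 159 = q_5, so the answer is 3409/152.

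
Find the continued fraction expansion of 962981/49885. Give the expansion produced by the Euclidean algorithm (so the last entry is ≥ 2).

[19; 3, 3, 2, 5, 3, 7, 17]

962981 = 19×49885 + 15166
49885 = 3×15166 + 4387
15166 = 3×4387 + 2005
4387 = 2×2005 + 377
2005 = 5×377 + 120
377 = 3×120 + 17
120 = 7×17 + 1
17 = 17×1 + 0  (stop)
So 962981/49885 = [19; 3, 3, 2, 5, 3, 7, 17].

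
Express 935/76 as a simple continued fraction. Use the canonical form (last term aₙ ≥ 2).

[12; 3, 3, 3, 2]

935 = 12*76 + 23
76 = 3*23 + 7
23 = 3*7 + 2
7 = 3*2 + 1
2 = 2*1 + 0  (stop)
So 935/76 = [12; 3, 3, 3, 2].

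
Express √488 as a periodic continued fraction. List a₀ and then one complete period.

[22; 11, 44]

a₀ = ⌊√488⌋ = 22.
With m₀=0, d₀=1 and mₖ₊₁ = dₖaₖ − mₖ, dₖ₊₁ = (n − mₖ₊₁²)/dₖ, aₖ₊₁ = ⌊(a₀+mₖ₊₁)/dₖ₊₁⌋:
  k=1: m=22, d=4, a=11
  k=2: m=22, d=1, a=44
d=1 and a=2a₀=44 at k=2, so the next step gives (m, d) = (22, 4) again — its k=1 value — and the period has length 2.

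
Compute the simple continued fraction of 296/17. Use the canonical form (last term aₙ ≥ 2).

296 = 17*17 + 7
17 = 2*7 + 3
7 = 2*3 + 1
3 = 3*1 + 0  (stop)
So 296/17 = [17; 2, 2, 3].

[17; 2, 2, 3]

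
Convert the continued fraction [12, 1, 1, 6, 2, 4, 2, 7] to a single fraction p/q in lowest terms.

Using pₖ = aₖpₖ₋₁ + pₖ₋₂ and qₖ = aₖqₖ₋₁ + qₖ₋₂:
  k=0: a=12, p=12, q=1
  k=1: a=1, p=13, q=1
  k=2: a=1, p=25, q=2
  k=3: a=6, p=163, q=13
  k=4: a=2, p=351, q=28
  k=5: a=4, p=1567, q=125
  k=6: a=2, p=3485, q=278
  k=7: a=7, p=25962, q=2071

25962/2071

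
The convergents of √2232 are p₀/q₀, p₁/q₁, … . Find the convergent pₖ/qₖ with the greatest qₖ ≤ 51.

√2232 = [47; 4, 10, 4, 94, …] (period length 4).
Convergents:
  p_0/q_0 = 47/1
  p_1/q_1 = 189/4
  p_2/q_2 = 1937/41
  p_3/q_3 = 7937/168
q_2 = 41 ≤ 51 < 168 = q_3, so the answer is 1937/41.

1937/41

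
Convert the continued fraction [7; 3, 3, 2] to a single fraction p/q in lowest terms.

Using pₖ = aₖpₖ₋₁ + pₖ₋₂ and qₖ = aₖqₖ₋₁ + qₖ₋₂:
  k=0: a=7, p=7, q=1
  k=1: a=3, p=22, q=3
  k=2: a=3, p=73, q=10
  k=3: a=2, p=168, q=23

168/23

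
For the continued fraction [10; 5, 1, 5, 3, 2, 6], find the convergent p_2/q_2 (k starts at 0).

61/6

Using pₖ = aₖpₖ₋₁ + pₖ₋₂, qₖ = aₖqₖ₋₁ + qₖ₋₂ (with p₋₁=1, p₋₂=0, q₋₁=0, q₋₂=1):
  k=0: a=10, p=10, q=1
  k=1: a=5, p=51, q=5
  k=2: a=1, p=61, q=6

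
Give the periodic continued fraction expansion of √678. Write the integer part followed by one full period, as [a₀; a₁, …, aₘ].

[26; 26, 52]

a₀ = ⌊√678⌋ = 26.
With m₀=0, d₀=1 and mₖ₊₁ = dₖaₖ − mₖ, dₖ₊₁ = (n − mₖ₊₁²)/dₖ, aₖ₊₁ = ⌊(a₀+mₖ₊₁)/dₖ₊₁⌋:
  k=1: m=26, d=2, a=26
  k=2: m=26, d=1, a=52
d=1 and a=2a₀=52 at k=2, so the next step gives (m, d) = (26, 2) again — its k=1 value — and the period has length 2.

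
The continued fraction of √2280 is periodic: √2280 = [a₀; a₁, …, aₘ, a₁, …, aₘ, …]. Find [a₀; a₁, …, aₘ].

[47; 1, 2, 1, 94]

a₀ = ⌊√2280⌋ = 47.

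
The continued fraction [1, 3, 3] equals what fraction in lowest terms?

13/10

Fold from the inside: start with 3/1.
  3 + 1/3 = 10/3
  1 + 3/10 = 13/10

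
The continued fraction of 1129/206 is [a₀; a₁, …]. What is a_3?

1129 = 5·206 + 99   →  a_0 = 5
206 = 2·99 + 8   →  a_1 = 2
99 = 12·8 + 3   →  a_2 = 12
8 = 2·3 + 2   →  a_3 = 2

2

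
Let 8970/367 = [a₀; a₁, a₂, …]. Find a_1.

2

8970 = 24·367 + 162   →  a_0 = 24
367 = 2·162 + 43   →  a_1 = 2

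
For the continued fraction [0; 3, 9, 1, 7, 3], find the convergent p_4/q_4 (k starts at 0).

79/245

Using pₖ = aₖpₖ₋₁ + pₖ₋₂, qₖ = aₖqₖ₋₁ + qₖ₋₂ (with p₋₁=1, p₋₂=0, q₋₁=0, q₋₂=1):
  k=0: a=0, p=0, q=1
  k=1: a=3, p=1, q=3
  k=2: a=9, p=9, q=28
  k=3: a=1, p=10, q=31
  k=4: a=7, p=79, q=245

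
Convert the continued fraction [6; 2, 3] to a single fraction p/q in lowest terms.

45/7

Using pₖ = aₖpₖ₋₁ + pₖ₋₂ and qₖ = aₖqₖ₋₁ + qₖ₋₂:
  k=0: a=6, p=6, q=1
  k=1: a=2, p=13, q=2
  k=2: a=3, p=45, q=7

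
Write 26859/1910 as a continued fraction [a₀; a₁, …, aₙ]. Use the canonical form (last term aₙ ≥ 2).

26859 = 14*1910 + 119
1910 = 16*119 + 6
119 = 19*6 + 5
6 = 1*5 + 1
5 = 5*1 + 0  (stop)
So 26859/1910 = [14; 16, 19, 1, 5].

[14; 16, 19, 1, 5]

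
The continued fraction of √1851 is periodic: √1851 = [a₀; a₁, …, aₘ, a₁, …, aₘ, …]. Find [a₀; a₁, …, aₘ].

a₀ = ⌊√1851⌋ = 43.
With m₀=0, d₀=1 and mₖ₊₁ = dₖaₖ − mₖ, dₖ₊₁ = (n − mₖ₊₁²)/dₖ, aₖ₊₁ = ⌊(a₀+mₖ₊₁)/dₖ₊₁⌋:
  k=1: m=43, d=2, a=43
  k=2: m=43, d=1, a=86
d=1 and a=2a₀=86 at k=2, so the next step gives (m, d) = (43, 2) again — its k=1 value — and the period has length 2.

[43; 43, 86]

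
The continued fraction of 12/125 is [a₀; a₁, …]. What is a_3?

2

12 = 0·125 + 12   →  a_0 = 0
125 = 10·12 + 5   →  a_1 = 10
12 = 2·5 + 2   →  a_2 = 2
5 = 2·2 + 1   →  a_3 = 2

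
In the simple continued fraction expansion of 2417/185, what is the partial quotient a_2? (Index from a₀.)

2

2417 = 13·185 + 12   →  a_0 = 13
185 = 15·12 + 5   →  a_1 = 15
12 = 2·5 + 2   →  a_2 = 2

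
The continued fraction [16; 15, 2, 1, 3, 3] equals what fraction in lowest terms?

8884/553

Fold from the inside: start with 3/1.
  3 + 1/3 = 10/3
  1 + 3/10 = 13/10
  2 + 10/13 = 36/13
  15 + 13/36 = 553/36
  16 + 36/553 = 8884/553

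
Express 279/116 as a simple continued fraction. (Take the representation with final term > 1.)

279 = 2×116 + 47
116 = 2×47 + 22
47 = 2×22 + 3
22 = 7×3 + 1
3 = 3×1 + 0  (stop)
So 279/116 = [2; 2, 2, 7, 3].

[2; 2, 2, 7, 3]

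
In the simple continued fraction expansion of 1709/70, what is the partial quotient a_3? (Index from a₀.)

1709 = 24·70 + 29   →  a_0 = 24
70 = 2·29 + 12   →  a_1 = 2
29 = 2·12 + 5   →  a_2 = 2
12 = 2·5 + 2   →  a_3 = 2

2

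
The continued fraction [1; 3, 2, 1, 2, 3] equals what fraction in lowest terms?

Fold from the inside: start with 3/1.
  2 + 1/3 = 7/3
  1 + 3/7 = 10/7
  2 + 7/10 = 27/10
  3 + 10/27 = 91/27
  1 + 27/91 = 118/91

118/91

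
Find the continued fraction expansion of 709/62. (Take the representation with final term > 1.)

709 = 11·62 + 27
62 = 2·27 + 8
27 = 3·8 + 3
8 = 2·3 + 2
3 = 1·2 + 1
2 = 2·1 + 0  (stop)
So 709/62 = [11; 2, 3, 2, 1, 2].

[11; 2, 3, 2, 1, 2]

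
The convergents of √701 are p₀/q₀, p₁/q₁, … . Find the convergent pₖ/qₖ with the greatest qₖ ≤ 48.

556/21

√701 = [26; 2, 10, 10, 2, 52, …] (period length 5).
Convergents:
  p_0/q_0 = 26/1
  p_1/q_1 = 53/2
  p_2/q_2 = 556/21
  p_3/q_3 = 5613/212
q_2 = 21 ≤ 48 < 212 = q_3, so the answer is 556/21.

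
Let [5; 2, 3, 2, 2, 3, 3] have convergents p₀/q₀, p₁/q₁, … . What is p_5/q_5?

Using pₖ = aₖpₖ₋₁ + pₖ₋₂, qₖ = aₖqₖ₋₁ + qₖ₋₂ (with p₋₁=1, p₋₂=0, q₋₁=0, q₋₂=1):
  k=0: a=5, p=5, q=1
  k=1: a=2, p=11, q=2
  k=2: a=3, p=38, q=7
  k=3: a=2, p=87, q=16
  k=4: a=2, p=212, q=39
  k=5: a=3, p=723, q=133

723/133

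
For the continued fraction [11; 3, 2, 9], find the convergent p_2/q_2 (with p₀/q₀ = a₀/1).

79/7

Using pₖ = aₖpₖ₋₁ + pₖ₋₂, qₖ = aₖqₖ₋₁ + qₖ₋₂ (with p₋₁=1, p₋₂=0, q₋₁=0, q₋₂=1):
  k=0: a=11, p=11, q=1
  k=1: a=3, p=34, q=3
  k=2: a=2, p=79, q=7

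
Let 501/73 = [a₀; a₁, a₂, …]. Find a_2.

501 = 6·73 + 63   →  a_0 = 6
73 = 1·63 + 10   →  a_1 = 1
63 = 6·10 + 3   →  a_2 = 6

6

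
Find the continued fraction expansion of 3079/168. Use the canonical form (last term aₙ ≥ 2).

[18; 3, 18, 3]

3079 = 18·168 + 55
168 = 3·55 + 3
55 = 18·3 + 1
3 = 3·1 + 0  (stop)
So 3079/168 = [18; 3, 18, 3].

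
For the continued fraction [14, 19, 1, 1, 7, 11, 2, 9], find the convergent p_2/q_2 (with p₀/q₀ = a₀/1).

281/20

Using pₖ = aₖpₖ₋₁ + pₖ₋₂, qₖ = aₖqₖ₋₁ + qₖ₋₂ (with p₋₁=1, p₋₂=0, q₋₁=0, q₋₂=1):
  k=0: a=14, p=14, q=1
  k=1: a=19, p=267, q=19
  k=2: a=1, p=281, q=20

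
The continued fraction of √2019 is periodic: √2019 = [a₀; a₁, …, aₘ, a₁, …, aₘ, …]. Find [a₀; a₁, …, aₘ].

[44; 1, 13, 1, 88]

a₀ = ⌊√2019⌋ = 44.
With m₀=0, d₀=1 and mₖ₊₁ = dₖaₖ − mₖ, dₖ₊₁ = (n − mₖ₊₁²)/dₖ, aₖ₊₁ = ⌊(a₀+mₖ₊₁)/dₖ₊₁⌋:
  k=1: m=44, d=83, a=1
  k=2: m=39, d=6, a=13
  k=3: m=39, d=83, a=1
  k=4: m=44, d=1, a=88
d=1 and a=2a₀=88 at k=4, so the next step gives (m, d) = (44, 83) again — its k=1 value — and the period has length 4.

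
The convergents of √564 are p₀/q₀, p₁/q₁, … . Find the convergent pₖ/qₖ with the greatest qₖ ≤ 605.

√564 = [23; 1, 2, 1, 46, …] (period length 4).
Convergents:
  p_0/q_0 = 23/1
  p_1/q_1 = 24/1
  p_2/q_2 = 71/3
  p_3/q_3 = 95/4
  p_4/q_4 = 4441/187
  p_5/q_5 = 4536/191
  p_6/q_6 = 13513/569
  p_7/q_7 = 18049/760
q_6 = 569 ≤ 605 < 760 = q_7, so the answer is 13513/569.

13513/569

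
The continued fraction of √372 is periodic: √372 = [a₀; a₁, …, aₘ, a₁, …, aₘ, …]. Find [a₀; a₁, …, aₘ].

a₀ = ⌊√372⌋ = 19.
With m₀=0, d₀=1 and mₖ₊₁ = dₖaₖ − mₖ, dₖ₊₁ = (n − mₖ₊₁²)/dₖ, aₖ₊₁ = ⌊(a₀+mₖ₊₁)/dₖ₊₁⌋:
  k=1: m=19, d=11, a=3
  k=2: m=14, d=16, a=2
  k=3: m=18, d=3, a=12
  k=4: m=18, d=16, a=2
  k=5: m=14, d=11, a=3
  k=6: m=19, d=1, a=38
d=1 and a=2a₀=38 at k=6, so the next step gives (m, d) = (19, 11) again — its k=1 value — and the period has length 6.

[19; 3, 2, 12, 2, 3, 38]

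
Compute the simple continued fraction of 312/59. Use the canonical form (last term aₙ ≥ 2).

[5; 3, 2, 8]

312 = 5×59 + 17
59 = 3×17 + 8
17 = 2×8 + 1
8 = 8×1 + 0  (stop)
So 312/59 = [5; 3, 2, 8].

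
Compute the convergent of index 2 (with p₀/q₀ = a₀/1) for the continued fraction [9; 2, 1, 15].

28/3

Using pₖ = aₖpₖ₋₁ + pₖ₋₂, qₖ = aₖqₖ₋₁ + qₖ₋₂ (with p₋₁=1, p₋₂=0, q₋₁=0, q₋₂=1):
  k=0: a=9, p=9, q=1
  k=1: a=2, p=19, q=2
  k=2: a=1, p=28, q=3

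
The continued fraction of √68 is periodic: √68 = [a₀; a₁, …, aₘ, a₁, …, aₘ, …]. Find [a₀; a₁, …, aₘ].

[8; 4, 16]

a₀ = ⌊√68⌋ = 8.
With m₀=0, d₀=1 and mₖ₊₁ = dₖaₖ − mₖ, dₖ₊₁ = (n − mₖ₊₁²)/dₖ, aₖ₊₁ = ⌊(a₀+mₖ₊₁)/dₖ₊₁⌋:
  k=1: m=8, d=4, a=4
  k=2: m=8, d=1, a=16
d=1 and a=2a₀=16 at k=2, so the next step gives (m, d) = (8, 4) again — its k=1 value — and the period has length 2.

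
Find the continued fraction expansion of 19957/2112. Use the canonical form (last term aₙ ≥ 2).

19957 = 9*2112 + 949
2112 = 2*949 + 214
949 = 4*214 + 93
214 = 2*93 + 28
93 = 3*28 + 9
28 = 3*9 + 1
9 = 9*1 + 0  (stop)
So 19957/2112 = [9; 2, 4, 2, 3, 3, 9].

[9; 2, 4, 2, 3, 3, 9]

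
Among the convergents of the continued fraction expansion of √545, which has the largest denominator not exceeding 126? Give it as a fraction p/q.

1961/84

√545 = [23; 2, 1, 8, 1, 2, 46, …] (period length 6).
Convergents:
  p_0/q_0 = 23/1
  p_1/q_1 = 47/2
  p_2/q_2 = 70/3
  p_3/q_3 = 607/26
  p_4/q_4 = 677/29
  p_5/q_5 = 1961/84
  p_6/q_6 = 90883/3893
q_5 = 84 ≤ 126 < 3893 = q_6, so the answer is 1961/84.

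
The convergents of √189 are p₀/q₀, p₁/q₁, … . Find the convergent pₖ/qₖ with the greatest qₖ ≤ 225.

√189 = [13; 1, 2, 1, 26, …] (period length 4).
Convergents:
  p_0/q_0 = 13/1
  p_1/q_1 = 14/1
  p_2/q_2 = 41/3
  p_3/q_3 = 55/4
  p_4/q_4 = 1471/107
  p_5/q_5 = 1526/111
  p_6/q_6 = 4523/329
q_5 = 111 ≤ 225 < 329 = q_6, so the answer is 1526/111.

1526/111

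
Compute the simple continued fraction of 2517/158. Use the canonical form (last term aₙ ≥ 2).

[15; 1, 13, 2, 1, 3]

2517 = 15·158 + 147
158 = 1·147 + 11
147 = 13·11 + 4
11 = 2·4 + 3
4 = 1·3 + 1
3 = 3·1 + 0  (stop)
So 2517/158 = [15; 1, 13, 2, 1, 3].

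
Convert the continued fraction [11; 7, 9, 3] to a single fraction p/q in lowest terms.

Using pₖ = aₖpₖ₋₁ + pₖ₋₂ and qₖ = aₖqₖ₋₁ + qₖ₋₂:
  k=0: a=11, p=11, q=1
  k=1: a=7, p=78, q=7
  k=2: a=9, p=713, q=64
  k=3: a=3, p=2217, q=199

2217/199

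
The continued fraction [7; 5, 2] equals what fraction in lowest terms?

Using pₖ = aₖpₖ₋₁ + pₖ₋₂ and qₖ = aₖqₖ₋₁ + qₖ₋₂:
  k=0: a=7, p=7, q=1
  k=1: a=5, p=36, q=5
  k=2: a=2, p=79, q=11

79/11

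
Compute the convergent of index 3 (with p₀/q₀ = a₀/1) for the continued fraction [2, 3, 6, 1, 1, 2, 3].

Using pₖ = aₖpₖ₋₁ + pₖ₋₂, qₖ = aₖqₖ₋₁ + qₖ₋₂ (with p₋₁=1, p₋₂=0, q₋₁=0, q₋₂=1):
  k=0: a=2, p=2, q=1
  k=1: a=3, p=7, q=3
  k=2: a=6, p=44, q=19
  k=3: a=1, p=51, q=22

51/22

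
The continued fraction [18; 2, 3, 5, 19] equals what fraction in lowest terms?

13087/710

Fold from the inside: start with 19/1.
  5 + 1/19 = 96/19
  3 + 19/96 = 307/96
  2 + 96/307 = 710/307
  18 + 307/710 = 13087/710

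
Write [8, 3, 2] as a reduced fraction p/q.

58/7

Fold from the inside: start with 2/1.
  3 + 1/2 = 7/2
  8 + 2/7 = 58/7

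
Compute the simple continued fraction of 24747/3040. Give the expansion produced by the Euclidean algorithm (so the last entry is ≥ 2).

[8; 7, 8, 2, 1, 2, 6]

24747 = 8*3040 + 427
3040 = 7*427 + 51
427 = 8*51 + 19
51 = 2*19 + 13
19 = 1*13 + 6
13 = 2*6 + 1
6 = 6*1 + 0  (stop)
So 24747/3040 = [8; 7, 8, 2, 1, 2, 6].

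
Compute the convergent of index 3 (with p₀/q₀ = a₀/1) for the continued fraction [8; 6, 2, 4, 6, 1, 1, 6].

Using pₖ = aₖpₖ₋₁ + pₖ₋₂, qₖ = aₖqₖ₋₁ + qₖ₋₂ (with p₋₁=1, p₋₂=0, q₋₁=0, q₋₂=1):
  k=0: a=8, p=8, q=1
  k=1: a=6, p=49, q=6
  k=2: a=2, p=106, q=13
  k=3: a=4, p=473, q=58

473/58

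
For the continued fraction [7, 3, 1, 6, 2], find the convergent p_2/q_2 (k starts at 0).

29/4

Using pₖ = aₖpₖ₋₁ + pₖ₋₂, qₖ = aₖqₖ₋₁ + qₖ₋₂ (with p₋₁=1, p₋₂=0, q₋₁=0, q₋₂=1):
  k=0: a=7, p=7, q=1
  k=1: a=3, p=22, q=3
  k=2: a=1, p=29, q=4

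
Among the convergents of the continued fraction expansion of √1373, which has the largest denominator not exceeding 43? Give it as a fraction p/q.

√1373 = [37; 18, 1, 1, 18, 74, …] (period length 5).
Convergents:
  p_0/q_0 = 37/1
  p_1/q_1 = 667/18
  p_2/q_2 = 704/19
  p_3/q_3 = 1371/37
  p_4/q_4 = 25382/685
q_3 = 37 ≤ 43 < 685 = q_4, so the answer is 1371/37.

1371/37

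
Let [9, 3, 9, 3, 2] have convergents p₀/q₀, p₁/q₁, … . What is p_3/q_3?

Using pₖ = aₖpₖ₋₁ + pₖ₋₂, qₖ = aₖqₖ₋₁ + qₖ₋₂ (with p₋₁=1, p₋₂=0, q₋₁=0, q₋₂=1):
  k=0: a=9, p=9, q=1
  k=1: a=3, p=28, q=3
  k=2: a=9, p=261, q=28
  k=3: a=3, p=811, q=87

811/87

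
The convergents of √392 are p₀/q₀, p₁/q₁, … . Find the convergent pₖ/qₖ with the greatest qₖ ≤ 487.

3940/199

√392 = [19; 1, 3, 1, 38, …] (period length 4).
Convergents:
  p_0/q_0 = 19/1
  p_1/q_1 = 20/1
  p_2/q_2 = 79/4
  p_3/q_3 = 99/5
  p_4/q_4 = 3841/194
  p_5/q_5 = 3940/199
  p_6/q_6 = 15661/791
q_5 = 199 ≤ 487 < 791 = q_6, so the answer is 3940/199.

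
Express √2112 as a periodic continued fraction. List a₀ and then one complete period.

a₀ = ⌊√2112⌋ = 45.

[45; 1, 21, 1, 90]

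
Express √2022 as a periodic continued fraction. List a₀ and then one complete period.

[44; 1, 28, 1, 88]

a₀ = ⌊√2022⌋ = 44.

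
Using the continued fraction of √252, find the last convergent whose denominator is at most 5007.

√252 = [15; 1, 6, 1, 30, …] (period length 4).
Convergents:
  p_0/q_0 = 15/1
  p_1/q_1 = 16/1
  p_2/q_2 = 111/7
  p_3/q_3 = 127/8
  p_4/q_4 = 3921/247
  p_5/q_5 = 4048/255
  p_6/q_6 = 28209/1777
  p_7/q_7 = 32257/2032
  p_8/q_8 = 995919/62737
q_7 = 2032 ≤ 5007 < 62737 = q_8, so the answer is 32257/2032.

32257/2032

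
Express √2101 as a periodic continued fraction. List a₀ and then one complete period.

a₀ = ⌊√2101⌋ = 45.
With m₀=0, d₀=1 and mₖ₊₁ = dₖaₖ − mₖ, dₖ₊₁ = (n − mₖ₊₁²)/dₖ, aₖ₊₁ = ⌊(a₀+mₖ₊₁)/dₖ₊₁⌋:
  k=1: m=45, d=76, a=1
  k=2: m=31, d=15, a=5
  k=3: m=44, d=11, a=8
  k=4: m=44, d=15, a=5
  k=5: m=31, d=76, a=1
  k=6: m=45, d=1, a=90
d=1 and a=2a₀=90 at k=6, so the next step gives (m, d) = (45, 76) again — its k=1 value — and the period has length 6.

[45; 1, 5, 8, 5, 1, 90]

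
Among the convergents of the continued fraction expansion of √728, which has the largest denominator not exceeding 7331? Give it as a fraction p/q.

78651/2915

√728 = [26; 1, 52, …] (period length 2).
Convergents:
  p_0/q_0 = 26/1
  p_1/q_1 = 27/1
  p_2/q_2 = 1430/53
  p_3/q_3 = 1457/54
  p_4/q_4 = 77194/2861
  p_5/q_5 = 78651/2915
  p_6/q_6 = 4167046/154441
q_5 = 2915 ≤ 7331 < 154441 = q_6, so the answer is 78651/2915.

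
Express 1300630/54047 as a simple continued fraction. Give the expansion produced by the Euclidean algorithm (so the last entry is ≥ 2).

[24; 15, 2, 3, 4, 7, 16]

1300630 = 24×54047 + 3502
54047 = 15×3502 + 1517
3502 = 2×1517 + 468
1517 = 3×468 + 113
468 = 4×113 + 16
113 = 7×16 + 1
16 = 16×1 + 0  (stop)
So 1300630/54047 = [24; 15, 2, 3, 4, 7, 16].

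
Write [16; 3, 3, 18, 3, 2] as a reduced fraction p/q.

21207/1301

Fold from the inside: start with 2/1.
  3 + 1/2 = 7/2
  18 + 2/7 = 128/7
  3 + 7/128 = 391/128
  3 + 128/391 = 1301/391
  16 + 391/1301 = 21207/1301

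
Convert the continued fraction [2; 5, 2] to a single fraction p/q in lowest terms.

24/11

Fold from the inside: start with 2/1.
  5 + 1/2 = 11/2
  2 + 2/11 = 24/11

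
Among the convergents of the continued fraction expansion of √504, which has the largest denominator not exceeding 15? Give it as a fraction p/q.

202/9

√504 = [22; 2, 4, 2, 44, …] (period length 4).
Convergents:
  p_0/q_0 = 22/1
  p_1/q_1 = 45/2
  p_2/q_2 = 202/9
  p_3/q_3 = 449/20
q_2 = 9 ≤ 15 < 20 = q_3, so the answer is 202/9.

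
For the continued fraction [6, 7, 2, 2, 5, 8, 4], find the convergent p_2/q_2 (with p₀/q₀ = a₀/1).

Using pₖ = aₖpₖ₋₁ + pₖ₋₂, qₖ = aₖqₖ₋₁ + qₖ₋₂ (with p₋₁=1, p₋₂=0, q₋₁=0, q₋₂=1):
  k=0: a=6, p=6, q=1
  k=1: a=7, p=43, q=7
  k=2: a=2, p=92, q=15

92/15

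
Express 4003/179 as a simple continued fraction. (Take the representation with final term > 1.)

[22; 2, 1, 3, 16]

4003 = 22*179 + 65
179 = 2*65 + 49
65 = 1*49 + 16
49 = 3*16 + 1
16 = 16*1 + 0  (stop)
So 4003/179 = [22; 2, 1, 3, 16].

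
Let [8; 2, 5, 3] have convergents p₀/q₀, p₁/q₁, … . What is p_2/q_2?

Using pₖ = aₖpₖ₋₁ + pₖ₋₂, qₖ = aₖqₖ₋₁ + qₖ₋₂ (with p₋₁=1, p₋₂=0, q₋₁=0, q₋₂=1):
  k=0: a=8, p=8, q=1
  k=1: a=2, p=17, q=2
  k=2: a=5, p=93, q=11

93/11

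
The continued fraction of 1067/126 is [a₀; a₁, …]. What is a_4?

1067 = 8·126 + 59   →  a_0 = 8
126 = 2·59 + 8   →  a_1 = 2
59 = 7·8 + 3   →  a_2 = 7
8 = 2·3 + 2   →  a_3 = 2
3 = 1·2 + 1   →  a_4 = 1

1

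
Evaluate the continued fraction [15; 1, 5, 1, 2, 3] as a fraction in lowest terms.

1062/67

Fold from the inside: start with 3/1.
  2 + 1/3 = 7/3
  1 + 3/7 = 10/7
  5 + 7/10 = 57/10
  1 + 10/57 = 67/57
  15 + 57/67 = 1062/67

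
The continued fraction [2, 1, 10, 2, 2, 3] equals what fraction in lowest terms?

565/194

Using pₖ = aₖpₖ₋₁ + pₖ₋₂ and qₖ = aₖqₖ₋₁ + qₖ₋₂:
  k=0: a=2, p=2, q=1
  k=1: a=1, p=3, q=1
  k=2: a=10, p=32, q=11
  k=3: a=2, p=67, q=23
  k=4: a=2, p=166, q=57
  k=5: a=3, p=565, q=194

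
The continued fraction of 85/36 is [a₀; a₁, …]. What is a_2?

85 = 2·36 + 13   →  a_0 = 2
36 = 2·13 + 10   →  a_1 = 2
13 = 1·10 + 3   →  a_2 = 1

1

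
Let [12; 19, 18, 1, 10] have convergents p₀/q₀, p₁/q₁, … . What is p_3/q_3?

4363/362

Using pₖ = aₖpₖ₋₁ + pₖ₋₂, qₖ = aₖqₖ₋₁ + qₖ₋₂ (with p₋₁=1, p₋₂=0, q₋₁=0, q₋₂=1):
  k=0: a=12, p=12, q=1
  k=1: a=19, p=229, q=19
  k=2: a=18, p=4134, q=343
  k=3: a=1, p=4363, q=362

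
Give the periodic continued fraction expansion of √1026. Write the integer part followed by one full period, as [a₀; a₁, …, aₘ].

a₀ = ⌊√1026⌋ = 32.

[32; 32, 64]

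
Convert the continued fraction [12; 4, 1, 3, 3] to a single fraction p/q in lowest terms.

Fold from the inside: start with 3/1.
  3 + 1/3 = 10/3
  1 + 3/10 = 13/10
  4 + 10/13 = 62/13
  12 + 13/62 = 757/62

757/62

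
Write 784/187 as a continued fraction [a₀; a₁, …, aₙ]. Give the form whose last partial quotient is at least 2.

784 = 4×187 + 36
187 = 5×36 + 7
36 = 5×7 + 1
7 = 7×1 + 0  (stop)
So 784/187 = [4; 5, 5, 7].

[4; 5, 5, 7]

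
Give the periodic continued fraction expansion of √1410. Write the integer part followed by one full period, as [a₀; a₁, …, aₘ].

[37; 1, 1, 4, 1, 1, 74]

a₀ = ⌊√1410⌋ = 37.
With m₀=0, d₀=1 and mₖ₊₁ = dₖaₖ − mₖ, dₖ₊₁ = (n − mₖ₊₁²)/dₖ, aₖ₊₁ = ⌊(a₀+mₖ₊₁)/dₖ₊₁⌋:
  k=1: m=37, d=41, a=1
  k=2: m=4, d=34, a=1
  k=3: m=30, d=15, a=4
  k=4: m=30, d=34, a=1
  k=5: m=4, d=41, a=1
  k=6: m=37, d=1, a=74
d=1 and a=2a₀=74 at k=6, so the next step gives (m, d) = (37, 41) again — its k=1 value — and the period has length 6.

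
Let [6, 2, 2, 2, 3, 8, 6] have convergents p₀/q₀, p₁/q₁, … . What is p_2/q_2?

32/5

Using pₖ = aₖpₖ₋₁ + pₖ₋₂, qₖ = aₖqₖ₋₁ + qₖ₋₂ (with p₋₁=1, p₋₂=0, q₋₁=0, q₋₂=1):
  k=0: a=6, p=6, q=1
  k=1: a=2, p=13, q=2
  k=2: a=2, p=32, q=5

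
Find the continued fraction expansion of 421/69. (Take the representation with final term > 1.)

421 = 6×69 + 7
69 = 9×7 + 6
7 = 1×6 + 1
6 = 6×1 + 0  (stop)
So 421/69 = [6; 9, 1, 6].

[6; 9, 1, 6]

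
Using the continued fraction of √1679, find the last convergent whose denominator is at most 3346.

136039/3320

√1679 = [40; 1, 39, 1, 80, …] (period length 4).
Convergents:
  p_0/q_0 = 40/1
  p_1/q_1 = 41/1
  p_2/q_2 = 1639/40
  p_3/q_3 = 1680/41
  p_4/q_4 = 136039/3320
  p_5/q_5 = 137719/3361
q_4 = 3320 ≤ 3346 < 3361 = q_5, so the answer is 136039/3320.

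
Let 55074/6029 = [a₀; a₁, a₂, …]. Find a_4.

55074 = 9·6029 + 813   →  a_0 = 9
6029 = 7·813 + 338   →  a_1 = 7
813 = 2·338 + 137   →  a_2 = 2
338 = 2·137 + 64   →  a_3 = 2
137 = 2·64 + 9   →  a_4 = 2

2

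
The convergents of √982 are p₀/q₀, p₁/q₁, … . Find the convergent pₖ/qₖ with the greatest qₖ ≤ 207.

2977/95

√982 = [31; 2, 1, 30, 1, 2, 62, …] (period length 6).
Convergents:
  p_0/q_0 = 31/1
  p_1/q_1 = 63/2
  p_2/q_2 = 94/3
  p_3/q_3 = 2883/92
  p_4/q_4 = 2977/95
  p_5/q_5 = 8837/282
q_4 = 95 ≤ 207 < 282 = q_5, so the answer is 2977/95.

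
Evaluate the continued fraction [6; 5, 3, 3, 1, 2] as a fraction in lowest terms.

1182/191

Using pₖ = aₖpₖ₋₁ + pₖ₋₂ and qₖ = aₖqₖ₋₁ + qₖ₋₂:
  k=0: a=6, p=6, q=1
  k=1: a=5, p=31, q=5
  k=2: a=3, p=99, q=16
  k=3: a=3, p=328, q=53
  k=4: a=1, p=427, q=69
  k=5: a=2, p=1182, q=191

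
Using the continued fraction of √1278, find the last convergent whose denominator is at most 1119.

√1278 = [35; 1, 2, 1, 70, …] (period length 4).
Convergents:
  p_0/q_0 = 35/1
  p_1/q_1 = 36/1
  p_2/q_2 = 107/3
  p_3/q_3 = 143/4
  p_4/q_4 = 10117/283
  p_5/q_5 = 10260/287
  p_6/q_6 = 30637/857
  p_7/q_7 = 40897/1144
q_6 = 857 ≤ 1119 < 1144 = q_7, so the answer is 30637/857.

30637/857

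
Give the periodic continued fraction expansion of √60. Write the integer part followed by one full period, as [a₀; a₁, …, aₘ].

[7; 1, 2, 1, 14]

a₀ = ⌊√60⌋ = 7.
With m₀=0, d₀=1 and mₖ₊₁ = dₖaₖ − mₖ, dₖ₊₁ = (n − mₖ₊₁²)/dₖ, aₖ₊₁ = ⌊(a₀+mₖ₊₁)/dₖ₊₁⌋:
  k=1: m=7, d=11, a=1
  k=2: m=4, d=4, a=2
  k=3: m=4, d=11, a=1
  k=4: m=7, d=1, a=14
d=1 and a=2a₀=14 at k=4, so the next step gives (m, d) = (7, 11) again — its k=1 value — and the period has length 4.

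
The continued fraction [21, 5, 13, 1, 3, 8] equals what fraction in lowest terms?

48817/2303

Fold from the inside: start with 8/1.
  3 + 1/8 = 25/8
  1 + 8/25 = 33/25
  13 + 25/33 = 454/33
  5 + 33/454 = 2303/454
  21 + 454/2303 = 48817/2303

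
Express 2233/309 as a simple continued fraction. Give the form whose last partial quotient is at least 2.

2233 = 7×309 + 70
309 = 4×70 + 29
70 = 2×29 + 12
29 = 2×12 + 5
12 = 2×5 + 2
5 = 2×2 + 1
2 = 2×1 + 0  (stop)
So 2233/309 = [7; 4, 2, 2, 2, 2, 2].

[7; 4, 2, 2, 2, 2, 2]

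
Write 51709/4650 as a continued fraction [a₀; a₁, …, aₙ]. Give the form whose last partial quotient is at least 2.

51709 = 11×4650 + 559
4650 = 8×559 + 178
559 = 3×178 + 25
178 = 7×25 + 3
25 = 8×3 + 1
3 = 3×1 + 0  (stop)
So 51709/4650 = [11; 8, 3, 7, 8, 3].

[11; 8, 3, 7, 8, 3]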